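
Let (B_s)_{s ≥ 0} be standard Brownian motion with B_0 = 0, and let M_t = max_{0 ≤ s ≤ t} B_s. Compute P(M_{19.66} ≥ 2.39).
P(M_{19.66} ≥ 2.39) = 2·P(B_{19.66} ≥ 2.39) = 2(1 − Φ(2.39/√19.66)) ≈ 0.5899

By the reflection principle for Brownian motion, P(M_t ≥ a) = 2 · P(B_t ≥ a) for a ≥ 0. Since B_t ~ N(0, t), P(B_t ≥ 2.39) = 1 − Φ(2.39/√t) = 1 − Φ(2.39/√19.66) = 1 − Φ(0.5390). So
  P(M_{19.66} ≥ 2.39) = 2(1 − Φ(0.5390)) ≈ 0.5899.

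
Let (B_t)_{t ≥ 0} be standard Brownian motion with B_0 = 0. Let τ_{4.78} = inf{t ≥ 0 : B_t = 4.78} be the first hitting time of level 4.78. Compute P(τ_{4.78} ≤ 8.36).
P(τ_{4.78} ≤ 8.36) = 2(1 − Φ(4.78/√8.36)) = 2(1 − Φ(1.6532)) ≈ 0.0983

By the reflection principle for standard BM, P(τ_b ≤ t) = 2 · P(B_t ≥ b). Since B_t ~ N(0, t), P(B_t ≥ 4.78) = 1 − Φ(4.78/√t) = 1 − Φ(4.78/√8.36) = 1 − Φ(1.6532) ≈ 0.04915. Doubling: P(τ_{4.78} ≤ 8.36) ≈ 2 · 0.04915 = 0.09830 ≈ 0.0983.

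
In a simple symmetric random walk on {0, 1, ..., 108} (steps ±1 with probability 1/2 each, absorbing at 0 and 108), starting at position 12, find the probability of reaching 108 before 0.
P(hit 108 before 0) = 12/108 = 1/9

Let u_k = P(hit 108 before 0 | start at k). Then u_0 = 0, u_108 = 1, and u_k = u_{k-1}/2 + u_{k+1}/2 for 1 ≤ k ≤ 107. This harmonic recurrence is solved by u_k = k/108, giving u_12 = 12/108 = 1/9.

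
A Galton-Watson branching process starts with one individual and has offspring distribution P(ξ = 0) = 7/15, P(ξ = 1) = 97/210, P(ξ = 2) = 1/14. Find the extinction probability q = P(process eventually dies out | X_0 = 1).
q = 1

Mean offspring μ = 0·7/15 + 1·97/210 + 2·1/14 = 127/210 ≤ 1. For μ ≤ 1 with offspring not concentrated at 1, the Galton-Watson process goes extinct almost surely, so q = 1.
(Algebraic check: The pgf is f(s) = 7/15 + 97/210·s + 1/14·s². The extinction probability q is the smallest fixed point of f in [0, 1]. Setting s = f(s):
  1/14·s² + (97/210 − 1)·s + 7/15 = 0
  1/14·s² − (7/15 + 1/14)·s + 7/15 = 0
which factors as (s − 1)·(1/14·s − 7/15) = 0, giving roots s = 1 and s = (7/15)/(1/14) = 98/15. Since 98/15 ≥ 1, the smallest root in [0, 1] is s = 1.)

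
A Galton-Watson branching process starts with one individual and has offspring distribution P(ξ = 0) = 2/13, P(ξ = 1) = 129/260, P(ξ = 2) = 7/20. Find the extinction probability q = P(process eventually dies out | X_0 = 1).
q = 40/91

The pgf is f(s) = 2/13 + 129/260·s + 7/20·s². The extinction probability q is the smallest fixed point of f in [0, 1]. Setting s = f(s):
  7/20·s² + (129/260 − 1)·s + 2/13 = 0
  7/20·s² − (2/13 + 7/20)·s + 2/13 = 0
which factors as (s − 1)·(7/20·s − 2/13) = 0, giving roots s = 1 and s = (2/13)/(7/20) = 40/91.
Mean offspring μ = 129/260 + 2·7/20 = 311/260 > 1 (supercritical), so q < 1. The extinction probability is the smaller root: q = (2/13)/(7/20) = 40/91.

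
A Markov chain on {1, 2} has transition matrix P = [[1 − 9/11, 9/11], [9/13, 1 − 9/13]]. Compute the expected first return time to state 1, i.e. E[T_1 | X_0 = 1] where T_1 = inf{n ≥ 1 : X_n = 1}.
E[T_1 | X_0 = 1] = 1/π_1 = 24/11

For an irreducible recurrent Markov chain with stationary distribution π, E[T_i | X_0 = i] = 1/π_i (Kac's formula). Here π_1 = (9/13)/(9/11 + 9/13) = (9/13)/(216/143) = 11/24, so E[T_1 | X_0 = 1] = 1/π_1 = (9/11 + 9/13)/(9/13) = (216/143)/(9/13) = 24/11.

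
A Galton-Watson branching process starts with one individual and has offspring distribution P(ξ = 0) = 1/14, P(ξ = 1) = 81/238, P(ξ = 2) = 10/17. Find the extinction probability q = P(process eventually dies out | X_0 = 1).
q = 17/140

The pgf is f(s) = 1/14 + 81/238·s + 10/17·s². The extinction probability q is the smallest fixed point of f in [0, 1]. Setting s = f(s):
  10/17·s² + (81/238 − 1)·s + 1/14 = 0
  10/17·s² − (1/14 + 10/17)·s + 1/14 = 0
which factors as (s − 1)·(10/17·s − 1/14) = 0, giving roots s = 1 and s = (1/14)/(10/17) = 17/140.
Mean offspring μ = 81/238 + 2·10/17 = 361/238 > 1 (supercritical), so q < 1. The extinction probability is the smaller root: q = (1/14)/(10/17) = 17/140.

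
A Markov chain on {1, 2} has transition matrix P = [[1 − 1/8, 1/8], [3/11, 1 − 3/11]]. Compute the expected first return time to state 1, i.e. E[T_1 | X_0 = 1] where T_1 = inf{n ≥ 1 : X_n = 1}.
E[T_1 | X_0 = 1] = 1/π_1 = 35/24

For an irreducible recurrent Markov chain with stationary distribution π, E[T_i | X_0 = i] = 1/π_i (Kac's formula). Here π_1 = (3/11)/(1/8 + 3/11) = (3/11)/(35/88) = 24/35, so E[T_1 | X_0 = 1] = 1/π_1 = (1/8 + 3/11)/(3/11) = (35/88)/(3/11) = 35/24.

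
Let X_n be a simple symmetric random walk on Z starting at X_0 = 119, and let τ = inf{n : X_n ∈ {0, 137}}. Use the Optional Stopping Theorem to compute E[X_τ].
E[X_τ] = 119

X_n is a martingale and τ is a bounded-mean stopping time (indeed τ is finite a.s. with bounded expectation since the walk is in a bounded region). By the OST, E[X_τ] = E[X_0] = 119. Equivalently: E[X_τ] = 137 · P(hit 137 first) + 0 · P(hit 0 first) = 137 · (119/137) = 119.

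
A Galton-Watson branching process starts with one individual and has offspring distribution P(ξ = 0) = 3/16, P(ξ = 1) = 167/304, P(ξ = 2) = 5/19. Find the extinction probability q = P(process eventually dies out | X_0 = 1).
q = 57/80

The pgf is f(s) = 3/16 + 167/304·s + 5/19·s². The extinction probability q is the smallest fixed point of f in [0, 1]. Setting s = f(s):
  5/19·s² + (167/304 − 1)·s + 3/16 = 0
  5/19·s² − (3/16 + 5/19)·s + 3/16 = 0
which factors as (s − 1)·(5/19·s − 3/16) = 0, giving roots s = 1 and s = (3/16)/(5/19) = 57/80.
Mean offspring μ = 167/304 + 2·5/19 = 327/304 > 1 (supercritical), so q < 1. The extinction probability is the smaller root: q = (3/16)/(5/19) = 57/80.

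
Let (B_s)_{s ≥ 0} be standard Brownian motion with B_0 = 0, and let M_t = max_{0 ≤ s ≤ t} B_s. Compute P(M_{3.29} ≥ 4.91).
P(M_{3.29} ≥ 4.91) = 2·P(B_{3.29} ≥ 4.91) = 2(1 − Φ(4.91/√3.29)) ≈ 0.0068

By the reflection principle for Brownian motion, P(M_t ≥ a) = 2 · P(B_t ≥ a) for a ≥ 0. Since B_t ~ N(0, t), P(B_t ≥ 4.91) = 1 − Φ(4.91/√t) = 1 − Φ(4.91/√3.29) = 1 − Φ(2.7070). So
  P(M_{3.29} ≥ 4.91) = 2(1 − Φ(2.7070)) ≈ 0.0068.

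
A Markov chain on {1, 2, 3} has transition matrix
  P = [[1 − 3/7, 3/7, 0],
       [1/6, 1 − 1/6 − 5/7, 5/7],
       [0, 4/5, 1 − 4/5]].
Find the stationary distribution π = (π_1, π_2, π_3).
π = (98/575, 252/575, 9/23)

This is a birth-death chain on three states, which satisfies detailed balance: π_1 · P_{12} = π_2 · P_{21} and π_2 · P_{23} = π_3 · P_{32}.
From π_1 · 3/7 = π_2 · 1/6: π_2/π_1 = (3/7)/(1/6) = 18/7.
From π_2 · 5/7 = π_3 · 4/5: π_3/π_2 = (5/7)/(4/5) = 25/28.
Take π_1 proportional to 1; then unnormalized π = (1, 18/7, 225/98). Normalize by dividing by the sum 575/98:
  π = (98/575, 252/575, 9/23).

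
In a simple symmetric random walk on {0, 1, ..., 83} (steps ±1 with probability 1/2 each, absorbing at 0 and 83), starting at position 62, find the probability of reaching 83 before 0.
P(hit 83 before 0) = 62/83

Let u_k = P(hit 83 before 0 | start at k). Then u_0 = 0, u_83 = 1, and u_k = u_{k-1}/2 + u_{k+1}/2 for 1 ≤ k ≤ 82. This harmonic recurrence is solved by u_k = k/83, giving u_62 = 62/83.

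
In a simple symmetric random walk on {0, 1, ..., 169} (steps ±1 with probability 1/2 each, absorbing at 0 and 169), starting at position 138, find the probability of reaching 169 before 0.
P(hit 169 before 0) = 138/169

Let u_k = P(hit 169 before 0 | start at k). Then u_0 = 0, u_169 = 1, and u_k = u_{k-1}/2 + u_{k+1}/2 for 1 ≤ k ≤ 168. This harmonic recurrence is solved by u_k = k/169, giving u_138 = 138/169.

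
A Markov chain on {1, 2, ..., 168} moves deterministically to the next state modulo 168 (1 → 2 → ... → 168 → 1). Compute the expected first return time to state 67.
E[T_67 | X_0 = 67] = 168

The chain cycles deterministically, so starting at state 67 it returns in exactly 168 steps. Equivalently, the stationary distribution is uniform π_j = 1/168 for every state j, so by Kac's formula E[T_67] = 1/π_67 = 168.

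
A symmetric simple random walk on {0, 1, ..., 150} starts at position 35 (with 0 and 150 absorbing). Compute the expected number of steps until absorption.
E[τ | X_0 = 35] = 4025

Let v_k = E[τ | X_0 = k]. Boundary: v_0 = v_150 = 0. Recurrence: v_k = 1 + (v_{k-1} + v_{k+1})/2 for 1 ≤ k ≤ 149. The particular solution to v_k − (v_{k-1} + v_{k+1})/2 = 1 is v_k = −k^2. Adding homogeneous solution A + B k and matching boundaries gives v_k = k (150 − k). Substituting k = 35: v_35 = 35 · 115 = 4025.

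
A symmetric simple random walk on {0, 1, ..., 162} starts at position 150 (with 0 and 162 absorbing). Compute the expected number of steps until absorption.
E[τ | X_0 = 150] = 1800

Let v_k = E[τ | X_0 = k]. Boundary: v_0 = v_162 = 0. Recurrence: v_k = 1 + (v_{k-1} + v_{k+1})/2 for 1 ≤ k ≤ 161. The particular solution to v_k − (v_{k-1} + v_{k+1})/2 = 1 is v_k = −k^2. Adding homogeneous solution A + B k and matching boundaries gives v_k = k (162 − k). Substituting k = 150: v_150 = 150 · 12 = 1800.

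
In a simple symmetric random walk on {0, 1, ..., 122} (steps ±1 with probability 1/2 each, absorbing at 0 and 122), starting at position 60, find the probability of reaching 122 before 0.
P(hit 122 before 0) = 60/122 = 30/61

Let u_k = P(hit 122 before 0 | start at k). Then u_0 = 0, u_122 = 1, and u_k = u_{k-1}/2 + u_{k+1}/2 for 1 ≤ k ≤ 121. This harmonic recurrence is solved by u_k = k/122, giving u_60 = 60/122 = 30/61.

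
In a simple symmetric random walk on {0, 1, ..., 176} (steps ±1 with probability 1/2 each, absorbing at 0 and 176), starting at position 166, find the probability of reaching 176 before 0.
P(hit 176 before 0) = 166/176 = 83/88

Let u_k = P(hit 176 before 0 | start at k). Then u_0 = 0, u_176 = 1, and u_k = u_{k-1}/2 + u_{k+1}/2 for 1 ≤ k ≤ 175. This harmonic recurrence is solved by u_k = k/176, giving u_166 = 166/176 = 83/88.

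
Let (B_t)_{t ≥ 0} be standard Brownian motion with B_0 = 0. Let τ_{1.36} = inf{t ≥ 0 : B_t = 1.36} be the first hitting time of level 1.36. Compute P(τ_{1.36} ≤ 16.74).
P(τ_{1.36} ≤ 16.74) = 2(1 − Φ(1.36/√16.74)) = 2(1 − Φ(0.3324)) ≈ 0.7396

By the reflection principle for standard BM, P(τ_b ≤ t) = 2 · P(B_t ≥ b). Since B_t ~ N(0, t), P(B_t ≥ 1.36) = 1 − Φ(1.36/√t) = 1 − Φ(1.36/√16.74) = 1 − Φ(0.3324) ≈ 0.36979. Doubling: P(τ_{1.36} ≤ 16.74) ≈ 2 · 0.36979 = 0.73958 ≈ 0.7396.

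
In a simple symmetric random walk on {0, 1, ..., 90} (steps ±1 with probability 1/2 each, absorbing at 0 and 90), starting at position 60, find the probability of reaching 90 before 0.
P(hit 90 before 0) = 60/90 = 2/3

Let u_k = P(hit 90 before 0 | start at k). Then u_0 = 0, u_90 = 1, and u_k = u_{k-1}/2 + u_{k+1}/2 for 1 ≤ k ≤ 89. This harmonic recurrence is solved by u_k = k/90, giving u_60 = 60/90 = 2/3.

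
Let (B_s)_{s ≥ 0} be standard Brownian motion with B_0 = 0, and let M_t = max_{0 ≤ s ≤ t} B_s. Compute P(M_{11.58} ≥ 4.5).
P(M_{11.58} ≥ 4.5) = 2·P(B_{11.58} ≥ 4.5) = 2(1 − Φ(4.5/√11.58)) ≈ 0.1860

By the reflection principle for Brownian motion, P(M_t ≥ a) = 2 · P(B_t ≥ a) for a ≥ 0. Since B_t ~ N(0, t), P(B_t ≥ 4.5) = 1 − Φ(4.5/√t) = 1 − Φ(4.5/√11.58) = 1 − Φ(1.3224). So
  P(M_{11.58} ≥ 4.5) = 2(1 − Φ(1.3224)) ≈ 0.1860.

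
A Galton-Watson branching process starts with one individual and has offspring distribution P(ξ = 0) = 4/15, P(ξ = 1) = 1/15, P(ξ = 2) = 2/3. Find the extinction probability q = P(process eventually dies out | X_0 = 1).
q = 2/5

The pgf is f(s) = 4/15 + 1/15·s + 2/3·s². The extinction probability q is the smallest fixed point of f in [0, 1]. Setting s = f(s):
  2/3·s² + (1/15 − 1)·s + 4/15 = 0
  2/3·s² − (4/15 + 2/3)·s + 4/15 = 0
which factors as (s − 1)·(2/3·s − 4/15) = 0, giving roots s = 1 and s = (4/15)/(2/3) = 2/5.
Mean offspring μ = 1/15 + 2·2/3 = 7/5 > 1 (supercritical), so q < 1. The extinction probability is the smaller root: q = (4/15)/(2/3) = 2/5.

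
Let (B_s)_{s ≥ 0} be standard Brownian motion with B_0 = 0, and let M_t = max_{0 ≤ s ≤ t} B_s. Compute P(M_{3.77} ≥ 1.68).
P(M_{3.77} ≥ 1.68) = 2·P(B_{3.77} ≥ 1.68) = 2(1 − Φ(1.68/√3.77)) ≈ 0.3869

By the reflection principle for Brownian motion, P(M_t ≥ a) = 2 · P(B_t ≥ a) for a ≥ 0. Since B_t ~ N(0, t), P(B_t ≥ 1.68) = 1 − Φ(1.68/√t) = 1 − Φ(1.68/√3.77) = 1 − Φ(0.8652). So
  P(M_{3.77} ≥ 1.68) = 2(1 − Φ(0.8652)) ≈ 0.3869.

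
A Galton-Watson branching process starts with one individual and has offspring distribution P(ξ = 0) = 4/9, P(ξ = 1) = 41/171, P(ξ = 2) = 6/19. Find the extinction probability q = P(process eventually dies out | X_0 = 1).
q = 1

Mean offspring μ = 0·4/9 + 1·41/171 + 2·6/19 = 149/171 ≤ 1. For μ ≤ 1 with offspring not concentrated at 1, the Galton-Watson process goes extinct almost surely, so q = 1.
(Algebraic check: The pgf is f(s) = 4/9 + 41/171·s + 6/19·s². The extinction probability q is the smallest fixed point of f in [0, 1]. Setting s = f(s):
  6/19·s² + (41/171 − 1)·s + 4/9 = 0
  6/19·s² − (4/9 + 6/19)·s + 4/9 = 0
which factors as (s − 1)·(6/19·s − 4/9) = 0, giving roots s = 1 and s = (4/9)/(6/19) = 38/27. Since 38/27 ≥ 1, the smallest root in [0, 1] is s = 1.)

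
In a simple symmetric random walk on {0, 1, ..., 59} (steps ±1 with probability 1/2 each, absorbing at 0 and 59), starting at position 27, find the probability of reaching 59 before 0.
P(hit 59 before 0) = 27/59

Let u_k = P(hit 59 before 0 | start at k). Then u_0 = 0, u_59 = 1, and u_k = u_{k-1}/2 + u_{k+1}/2 for 1 ≤ k ≤ 58. This harmonic recurrence is solved by u_k = k/59, giving u_27 = 27/59.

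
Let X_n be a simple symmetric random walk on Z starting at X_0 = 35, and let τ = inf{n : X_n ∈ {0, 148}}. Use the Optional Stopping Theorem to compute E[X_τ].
E[X_τ] = 35

X_n is a martingale and τ is a bounded-mean stopping time (indeed τ is finite a.s. with bounded expectation since the walk is in a bounded region). By the OST, E[X_τ] = E[X_0] = 35. Equivalently: E[X_τ] = 148 · P(hit 148 first) + 0 · P(hit 0 first) = 148 · (35/148) = 35.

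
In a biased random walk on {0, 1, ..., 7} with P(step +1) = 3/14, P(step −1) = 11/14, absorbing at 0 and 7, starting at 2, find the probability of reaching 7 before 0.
P(hit 7 before 0) = (1 − (11/3)^2) / (1 − (11/3)^7) = 3402/2435623

Let u_k denote P(reach 7 before 0 | start at k). Boundary: u_0 = 0, u_7 = 1. Recurrence: u_k = 3/14·u_{k+1} + 11/14·u_{k-1} for 1 ≤ k ≤ 6. Try u_k = A + B·r^k with r = q/p = (11/14)/(3/14) = 11/3. Substitution satisfies the recurrence; boundary conditions give:
  u_k = (1 − r^k) / (1 − r^N) = (1 − (11/3)^2) / (1 − (11/3)^7) = 3402/2435623.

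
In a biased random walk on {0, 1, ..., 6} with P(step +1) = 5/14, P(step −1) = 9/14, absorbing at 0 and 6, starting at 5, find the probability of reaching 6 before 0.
P(hit 6 before 0) = (1 − (9/5)^5) / (1 − (9/5)^6) = 69905/128954

Let u_k denote P(reach 6 before 0 | start at k). Boundary: u_0 = 0, u_6 = 1. Recurrence: u_k = 5/14·u_{k+1} + 9/14·u_{k-1} for 1 ≤ k ≤ 5. Try u_k = A + B·r^k with r = q/p = (9/14)/(5/14) = 9/5. Substitution satisfies the recurrence; boundary conditions give:
  u_k = (1 − r^k) / (1 − r^N) = (1 − (9/5)^5) / (1 − (9/5)^6) = 69905/128954.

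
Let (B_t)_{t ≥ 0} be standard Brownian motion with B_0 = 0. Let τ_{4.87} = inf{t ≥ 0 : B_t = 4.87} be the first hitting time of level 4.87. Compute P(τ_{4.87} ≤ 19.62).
P(τ_{4.87} ≤ 19.62) = 2(1 − Φ(4.87/√19.62)) = 2(1 − Φ(1.0995)) ≈ 0.2716

By the reflection principle for standard BM, P(τ_b ≤ t) = 2 · P(B_t ≥ b). Since B_t ~ N(0, t), P(B_t ≥ 4.87) = 1 − Φ(4.87/√t) = 1 − Φ(4.87/√19.62) = 1 − Φ(1.0995) ≈ 0.13578. Doubling: P(τ_{4.87} ≤ 19.62) ≈ 2 · 0.13578 = 0.27156 ≈ 0.2716.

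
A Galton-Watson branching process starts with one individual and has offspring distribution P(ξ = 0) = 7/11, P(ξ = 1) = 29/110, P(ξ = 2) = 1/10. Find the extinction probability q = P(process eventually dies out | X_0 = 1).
q = 1

Mean offspring μ = 0·7/11 + 1·29/110 + 2·1/10 = 51/110 ≤ 1. For μ ≤ 1 with offspring not concentrated at 1, the Galton-Watson process goes extinct almost surely, so q = 1.
(Algebraic check: The pgf is f(s) = 7/11 + 29/110·s + 1/10·s². The extinction probability q is the smallest fixed point of f in [0, 1]. Setting s = f(s):
  1/10·s² + (29/110 − 1)·s + 7/11 = 0
  1/10·s² − (7/11 + 1/10)·s + 7/11 = 0
which factors as (s − 1)·(1/10·s − 7/11) = 0, giving roots s = 1 and s = (7/11)/(1/10) = 70/11. Since 70/11 ≥ 1, the smallest root in [0, 1] is s = 1.)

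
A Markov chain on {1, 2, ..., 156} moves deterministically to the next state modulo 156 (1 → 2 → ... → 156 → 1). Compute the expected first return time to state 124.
E[T_124 | X_0 = 124] = 156

The chain cycles deterministically, so starting at state 124 it returns in exactly 156 steps. Equivalently, the stationary distribution is uniform π_j = 1/156 for every state j, so by Kac's formula E[T_124] = 1/π_124 = 156.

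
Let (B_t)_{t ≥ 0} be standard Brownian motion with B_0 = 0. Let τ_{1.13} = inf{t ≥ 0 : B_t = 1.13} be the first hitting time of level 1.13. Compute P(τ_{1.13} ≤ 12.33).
P(τ_{1.13} ≤ 12.33) = 2(1 − Φ(1.13/√12.33)) = 2(1 − Φ(0.3218)) ≈ 0.7476

By the reflection principle for standard BM, P(τ_b ≤ t) = 2 · P(B_t ≥ b). Since B_t ~ N(0, t), P(B_t ≥ 1.13) = 1 − Φ(1.13/√t) = 1 − Φ(1.13/√12.33) = 1 − Φ(0.3218) ≈ 0.37380. Doubling: P(τ_{1.13} ≤ 12.33) ≈ 2 · 0.37380 = 0.74760 ≈ 0.7476.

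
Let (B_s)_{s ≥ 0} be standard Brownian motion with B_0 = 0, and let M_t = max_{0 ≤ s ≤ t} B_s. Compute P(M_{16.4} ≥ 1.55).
P(M_{16.4} ≥ 1.55) = 2·P(B_{16.4} ≥ 1.55) = 2(1 − Φ(1.55/√16.4)) ≈ 0.7019

By the reflection principle for Brownian motion, P(M_t ≥ a) = 2 · P(B_t ≥ a) for a ≥ 0. Since B_t ~ N(0, t), P(B_t ≥ 1.55) = 1 − Φ(1.55/√t) = 1 − Φ(1.55/√16.4) = 1 − Φ(0.3827). So
  P(M_{16.4} ≥ 1.55) = 2(1 − Φ(0.3827)) ≈ 0.7019.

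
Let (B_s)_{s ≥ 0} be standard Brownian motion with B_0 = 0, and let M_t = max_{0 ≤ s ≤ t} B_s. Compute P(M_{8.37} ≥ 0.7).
P(M_{8.37} ≥ 0.7) = 2·P(B_{8.37} ≥ 0.7) = 2(1 − Φ(0.7/√8.37)) ≈ 0.8088

By the reflection principle for Brownian motion, P(M_t ≥ a) = 2 · P(B_t ≥ a) for a ≥ 0. Since B_t ~ N(0, t), P(B_t ≥ 0.7) = 1 − Φ(0.7/√t) = 1 − Φ(0.7/√8.37) = 1 − Φ(0.2420). So
  P(M_{8.37} ≥ 0.7) = 2(1 − Φ(0.2420)) ≈ 0.8088.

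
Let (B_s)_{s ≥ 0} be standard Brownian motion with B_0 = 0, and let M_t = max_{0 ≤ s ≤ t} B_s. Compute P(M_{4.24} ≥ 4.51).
P(M_{4.24} ≥ 4.51) = 2·P(B_{4.24} ≥ 4.51) = 2(1 − Φ(4.51/√4.24)) ≈ 0.0285

By the reflection principle for Brownian motion, P(M_t ≥ a) = 2 · P(B_t ≥ a) for a ≥ 0. Since B_t ~ N(0, t), P(B_t ≥ 4.51) = 1 − Φ(4.51/√t) = 1 − Φ(4.51/√4.24) = 1 − Φ(2.1902). So
  P(M_{4.24} ≥ 4.51) = 2(1 − Φ(2.1902)) ≈ 0.0285.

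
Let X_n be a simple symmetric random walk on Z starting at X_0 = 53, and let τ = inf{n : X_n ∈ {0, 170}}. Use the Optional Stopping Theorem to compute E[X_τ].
E[X_τ] = 53

X_n is a martingale and τ is a bounded-mean stopping time (indeed τ is finite a.s. with bounded expectation since the walk is in a bounded region). By the OST, E[X_τ] = E[X_0] = 53. Equivalently: E[X_τ] = 170 · P(hit 170 first) + 0 · P(hit 0 first) = 170 · (53/170) = 53.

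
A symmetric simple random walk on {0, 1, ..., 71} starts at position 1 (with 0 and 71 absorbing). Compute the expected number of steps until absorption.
E[τ | X_0 = 1] = 70

Let v_k = E[τ | X_0 = k]. Boundary: v_0 = v_71 = 0. Recurrence: v_k = 1 + (v_{k-1} + v_{k+1})/2 for 1 ≤ k ≤ 70. The particular solution to v_k − (v_{k-1} + v_{k+1})/2 = 1 is v_k = −k^2. Adding homogeneous solution A + B k and matching boundaries gives v_k = k (71 − k). Substituting k = 1: v_1 = 1 · 70 = 70.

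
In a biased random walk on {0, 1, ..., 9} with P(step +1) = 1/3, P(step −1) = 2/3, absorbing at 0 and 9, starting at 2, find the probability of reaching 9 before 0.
P(hit 9 before 0) = (1 − (2)^2) / (1 − (2)^9) = 3/511

Let u_k denote P(reach 9 before 0 | start at k). Boundary: u_0 = 0, u_9 = 1. Recurrence: u_k = 1/3·u_{k+1} + 2/3·u_{k-1} for 1 ≤ k ≤ 8. Try u_k = A + B·r^k with r = q/p = (2/3)/(1/3) = 2. Substitution satisfies the recurrence; boundary conditions give:
  u_k = (1 − r^k) / (1 − r^N) = (1 − (2)^2) / (1 − (2)^9) = 3/511.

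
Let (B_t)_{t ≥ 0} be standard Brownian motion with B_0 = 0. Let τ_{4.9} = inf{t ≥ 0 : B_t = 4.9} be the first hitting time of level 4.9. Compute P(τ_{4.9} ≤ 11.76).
P(τ_{4.9} ≤ 11.76) = 2(1 − Φ(4.9/√11.76)) = 2(1 − Φ(1.4289)) ≈ 0.1530

By the reflection principle for standard BM, P(τ_b ≤ t) = 2 · P(B_t ≥ b). Since B_t ~ N(0, t), P(B_t ≥ 4.9) = 1 − Φ(4.9/√t) = 1 − Φ(4.9/√11.76) = 1 − Φ(1.4289) ≈ 0.07652. Doubling: P(τ_{4.9} ≤ 11.76) ≈ 2 · 0.07652 = 0.15304 ≈ 0.1530.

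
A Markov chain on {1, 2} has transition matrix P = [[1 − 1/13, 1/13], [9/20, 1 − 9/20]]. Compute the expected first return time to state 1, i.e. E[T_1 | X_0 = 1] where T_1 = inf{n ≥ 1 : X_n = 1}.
E[T_1 | X_0 = 1] = 1/π_1 = 137/117

For an irreducible recurrent Markov chain with stationary distribution π, E[T_i | X_0 = i] = 1/π_i (Kac's formula). Here π_1 = (9/20)/(1/13 + 9/20) = (9/20)/(137/260) = 117/137, so E[T_1 | X_0 = 1] = 1/π_1 = (1/13 + 9/20)/(9/20) = (137/260)/(9/20) = 137/117.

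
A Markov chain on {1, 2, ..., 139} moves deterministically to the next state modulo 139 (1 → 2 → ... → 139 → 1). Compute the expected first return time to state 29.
E[T_29 | X_0 = 29] = 139

The chain cycles deterministically, so starting at state 29 it returns in exactly 139 steps. Equivalently, the stationary distribution is uniform π_j = 1/139 for every state j, so by Kac's formula E[T_29] = 1/π_29 = 139.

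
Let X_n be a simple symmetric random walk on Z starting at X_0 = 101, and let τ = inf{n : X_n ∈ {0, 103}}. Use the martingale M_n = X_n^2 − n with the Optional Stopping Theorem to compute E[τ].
E[τ] = 202

M_n = X_n^2 − n is a martingale (since E[X_{n+1}^2 | F_n] = X_n^2 + 1). By OST (τ has finite mean in a bounded region), E[M_τ] = E[M_0] = X_0^2 − 0 = 101^2 = 10201. Also E[M_τ] = E[X_τ^2] − E[τ]. The walk exits at 0 or 103, with P(hit 103 first) = 101/103, so E[X_τ^2] = 103^2 · 101/103 + 0 = 10403. Thus E[τ] = E[X_τ^2] − E[M_τ] = 10403 − 10201 = 202 = 101(103 − 101) = 202.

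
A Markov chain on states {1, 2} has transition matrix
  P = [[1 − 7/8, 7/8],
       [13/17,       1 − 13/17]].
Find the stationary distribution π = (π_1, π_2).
π_1 = 104/223, π_2 = 119/223

Solve πP = π with π_1 + π_2 = 1. From πP = π: π_1 · (1 − 7/8) + π_2 · 13/17 = π_1 ⇒ π_2 · 13/17 = π_1 · 7/8 ⇒ π_2/π_1 = (7/8)/(13/17) = 119/104. Together with π_1 + π_2 = 1:
  π_1 = (13/17)/(7/8 + 13/17) = (13/17)/(223/136) = 104/223,
  π_2 = (7/8)/(7/8 + 13/17) = (7/8)/(223/136) = 119/223.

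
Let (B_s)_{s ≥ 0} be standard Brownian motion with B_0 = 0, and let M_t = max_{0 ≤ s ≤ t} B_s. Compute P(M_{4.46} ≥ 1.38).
P(M_{4.46} ≥ 1.38) = 2·P(B_{4.46} ≥ 1.38) = 2(1 − Φ(1.38/√4.46)) ≈ 0.5135

By the reflection principle for Brownian motion, P(M_t ≥ a) = 2 · P(B_t ≥ a) for a ≥ 0. Since B_t ~ N(0, t), P(B_t ≥ 1.38) = 1 − Φ(1.38/√t) = 1 − Φ(1.38/√4.46) = 1 − Φ(0.6534). So
  P(M_{4.46} ≥ 1.38) = 2(1 − Φ(0.6534)) ≈ 0.5135.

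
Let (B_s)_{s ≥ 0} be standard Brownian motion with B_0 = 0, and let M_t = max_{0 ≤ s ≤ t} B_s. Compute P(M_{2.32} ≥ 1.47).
P(M_{2.32} ≥ 1.47) = 2·P(B_{2.32} ≥ 1.47) = 2(1 − Φ(1.47/√2.32)) ≈ 0.3345

By the reflection principle for Brownian motion, P(M_t ≥ a) = 2 · P(B_t ≥ a) for a ≥ 0. Since B_t ~ N(0, t), P(B_t ≥ 1.47) = 1 − Φ(1.47/√t) = 1 − Φ(1.47/√2.32) = 1 − Φ(0.9651). So
  P(M_{2.32} ≥ 1.47) = 2(1 − Φ(0.9651)) ≈ 0.3345.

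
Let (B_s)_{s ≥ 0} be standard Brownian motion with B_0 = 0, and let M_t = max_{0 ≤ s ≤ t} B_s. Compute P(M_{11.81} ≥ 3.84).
P(M_{11.81} ≥ 3.84) = 2·P(B_{11.81} ≥ 3.84) = 2(1 − Φ(3.84/√11.81)) ≈ 0.2638

By the reflection principle for Brownian motion, P(M_t ≥ a) = 2 · P(B_t ≥ a) for a ≥ 0. Since B_t ~ N(0, t), P(B_t ≥ 3.84) = 1 − Φ(3.84/√t) = 1 − Φ(3.84/√11.81) = 1 − Φ(1.1174). So
  P(M_{11.81} ≥ 3.84) = 2(1 − Φ(1.1174)) ≈ 0.2638.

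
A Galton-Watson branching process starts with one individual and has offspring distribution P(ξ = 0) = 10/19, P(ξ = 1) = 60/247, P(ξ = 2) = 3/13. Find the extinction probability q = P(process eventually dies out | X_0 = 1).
q = 1

Mean offspring μ = 0·10/19 + 1·60/247 + 2·3/13 = 174/247 ≤ 1. For μ ≤ 1 with offspring not concentrated at 1, the Galton-Watson process goes extinct almost surely, so q = 1.
(Algebraic check: The pgf is f(s) = 10/19 + 60/247·s + 3/13·s². The extinction probability q is the smallest fixed point of f in [0, 1]. Setting s = f(s):
  3/13·s² + (60/247 − 1)·s + 10/19 = 0
  3/13·s² − (10/19 + 3/13)·s + 10/19 = 0
which factors as (s − 1)·(3/13·s − 10/19) = 0, giving roots s = 1 and s = (10/19)/(3/13) = 130/57. Since 130/57 ≥ 1, the smallest root in [0, 1] is s = 1.)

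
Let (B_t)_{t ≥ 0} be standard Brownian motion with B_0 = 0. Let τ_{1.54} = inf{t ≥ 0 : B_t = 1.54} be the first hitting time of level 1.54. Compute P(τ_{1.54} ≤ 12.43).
P(τ_{1.54} ≤ 12.43) = 2(1 − Φ(1.54/√12.43)) = 2(1 − Φ(0.4368)) ≈ 0.6623

By the reflection principle for standard BM, P(τ_b ≤ t) = 2 · P(B_t ≥ b). Since B_t ~ N(0, t), P(B_t ≥ 1.54) = 1 − Φ(1.54/√t) = 1 − Φ(1.54/√12.43) = 1 − Φ(0.4368) ≈ 0.33113. Doubling: P(τ_{1.54} ≤ 12.43) ≈ 2 · 0.33113 = 0.66226 ≈ 0.6623.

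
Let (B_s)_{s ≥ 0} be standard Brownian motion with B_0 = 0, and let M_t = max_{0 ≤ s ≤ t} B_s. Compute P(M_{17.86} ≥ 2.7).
P(M_{17.86} ≥ 2.7) = 2·P(B_{17.86} ≥ 2.7) = 2(1 − Φ(2.7/√17.86)) ≈ 0.5229

By the reflection principle for Brownian motion, P(M_t ≥ a) = 2 · P(B_t ≥ a) for a ≥ 0. Since B_t ~ N(0, t), P(B_t ≥ 2.7) = 1 − Φ(2.7/√t) = 1 − Φ(2.7/√17.86) = 1 − Φ(0.6389). So
  P(M_{17.86} ≥ 2.7) = 2(1 − Φ(0.6389)) ≈ 0.5229.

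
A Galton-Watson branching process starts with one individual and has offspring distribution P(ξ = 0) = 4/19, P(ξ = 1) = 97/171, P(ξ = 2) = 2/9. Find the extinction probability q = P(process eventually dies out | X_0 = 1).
q = 18/19

The pgf is f(s) = 4/19 + 97/171·s + 2/9·s². The extinction probability q is the smallest fixed point of f in [0, 1]. Setting s = f(s):
  2/9·s² + (97/171 − 1)·s + 4/19 = 0
  2/9·s² − (4/19 + 2/9)·s + 4/19 = 0
which factors as (s − 1)·(2/9·s − 4/19) = 0, giving roots s = 1 and s = (4/19)/(2/9) = 18/19.
Mean offspring μ = 97/171 + 2·2/9 = 173/171 > 1 (supercritical), so q < 1. The extinction probability is the smaller root: q = (4/19)/(2/9) = 18/19.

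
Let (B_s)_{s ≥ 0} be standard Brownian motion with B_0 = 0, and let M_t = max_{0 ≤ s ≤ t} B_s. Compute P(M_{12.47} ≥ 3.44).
P(M_{12.47} ≥ 3.44) = 2·P(B_{12.47} ≥ 3.44) = 2(1 − Φ(3.44/√12.47)) ≈ 0.3300

By the reflection principle for Brownian motion, P(M_t ≥ a) = 2 · P(B_t ≥ a) for a ≥ 0. Since B_t ~ N(0, t), P(B_t ≥ 3.44) = 1 − Φ(3.44/√t) = 1 − Φ(3.44/√12.47) = 1 − Φ(0.9741). So
  P(M_{12.47} ≥ 3.44) = 2(1 − Φ(0.9741)) ≈ 0.3300.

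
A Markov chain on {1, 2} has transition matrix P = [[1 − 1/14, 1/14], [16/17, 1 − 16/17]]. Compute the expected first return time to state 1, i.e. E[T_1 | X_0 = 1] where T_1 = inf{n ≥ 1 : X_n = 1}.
E[T_1 | X_0 = 1] = 1/π_1 = 241/224

For an irreducible recurrent Markov chain with stationary distribution π, E[T_i | X_0 = i] = 1/π_i (Kac's formula). Here π_1 = (16/17)/(1/14 + 16/17) = (16/17)/(241/238) = 224/241, so E[T_1 | X_0 = 1] = 1/π_1 = (1/14 + 16/17)/(16/17) = (241/238)/(16/17) = 241/224.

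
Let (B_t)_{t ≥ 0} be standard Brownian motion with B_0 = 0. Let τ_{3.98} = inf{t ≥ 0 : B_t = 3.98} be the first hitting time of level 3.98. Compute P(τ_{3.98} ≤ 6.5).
P(τ_{3.98} ≤ 6.5) = 2(1 − Φ(3.98/√6.5)) = 2(1 − Φ(1.5611)) ≈ 0.1185

By the reflection principle for standard BM, P(τ_b ≤ t) = 2 · P(B_t ≥ b). Since B_t ~ N(0, t), P(B_t ≥ 3.98) = 1 − Φ(3.98/√t) = 1 − Φ(3.98/√6.5) = 1 − Φ(1.5611) ≈ 0.05925. Doubling: P(τ_{3.98} ≤ 6.5) ≈ 2 · 0.05925 = 0.11850 ≈ 0.1185.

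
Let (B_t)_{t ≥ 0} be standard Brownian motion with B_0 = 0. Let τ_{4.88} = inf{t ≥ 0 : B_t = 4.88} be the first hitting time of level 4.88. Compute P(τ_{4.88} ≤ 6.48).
P(τ_{4.88} ≤ 6.48) = 2(1 − Φ(4.88/√6.48)) = 2(1 − Φ(1.9170)) ≈ 0.0552

By the reflection principle for standard BM, P(τ_b ≤ t) = 2 · P(B_t ≥ b). Since B_t ~ N(0, t), P(B_t ≥ 4.88) = 1 − Φ(4.88/√t) = 1 − Φ(4.88/√6.48) = 1 − Φ(1.9170) ≈ 0.02762. Doubling: P(τ_{4.88} ≤ 6.48) ≈ 2 · 0.02762 = 0.05524 ≈ 0.0552.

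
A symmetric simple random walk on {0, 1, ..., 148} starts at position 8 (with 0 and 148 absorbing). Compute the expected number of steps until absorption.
E[τ | X_0 = 8] = 1120

Let v_k = E[τ | X_0 = k]. Boundary: v_0 = v_148 = 0. Recurrence: v_k = 1 + (v_{k-1} + v_{k+1})/2 for 1 ≤ k ≤ 147. The particular solution to v_k − (v_{k-1} + v_{k+1})/2 = 1 is v_k = −k^2. Adding homogeneous solution A + B k and matching boundaries gives v_k = k (148 − k). Substituting k = 8: v_8 = 8 · 140 = 1120.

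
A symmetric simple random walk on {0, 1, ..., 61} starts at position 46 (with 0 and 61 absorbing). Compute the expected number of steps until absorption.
E[τ | X_0 = 46] = 690

Let v_k = E[τ | X_0 = k]. Boundary: v_0 = v_61 = 0. Recurrence: v_k = 1 + (v_{k-1} + v_{k+1})/2 for 1 ≤ k ≤ 60. The particular solution to v_k − (v_{k-1} + v_{k+1})/2 = 1 is v_k = −k^2. Adding homogeneous solution A + B k and matching boundaries gives v_k = k (61 − k). Substituting k = 46: v_46 = 46 · 15 = 690.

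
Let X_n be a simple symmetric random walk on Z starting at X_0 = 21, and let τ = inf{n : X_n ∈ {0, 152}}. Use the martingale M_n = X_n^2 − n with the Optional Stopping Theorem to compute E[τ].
E[τ] = 2751

M_n = X_n^2 − n is a martingale (since E[X_{n+1}^2 | F_n] = X_n^2 + 1). By OST (τ has finite mean in a bounded region), E[M_τ] = E[M_0] = X_0^2 − 0 = 21^2 = 441. Also E[M_τ] = E[X_τ^2] − E[τ]. The walk exits at 0 or 152, with P(hit 152 first) = 21/152, so E[X_τ^2] = 152^2 · 21/152 + 0 = 3192. Thus E[τ] = E[X_τ^2] − E[M_τ] = 3192 − 441 = 2751 = 21(152 − 21) = 2751.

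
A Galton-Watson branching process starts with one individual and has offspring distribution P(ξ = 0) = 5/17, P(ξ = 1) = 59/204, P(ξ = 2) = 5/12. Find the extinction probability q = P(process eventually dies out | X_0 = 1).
q = 12/17

The pgf is f(s) = 5/17 + 59/204·s + 5/12·s². The extinction probability q is the smallest fixed point of f in [0, 1]. Setting s = f(s):
  5/12·s² + (59/204 − 1)·s + 5/17 = 0
  5/12·s² − (5/17 + 5/12)·s + 5/17 = 0
which factors as (s − 1)·(5/12·s − 5/17) = 0, giving roots s = 1 and s = (5/17)/(5/12) = 12/17.
Mean offspring μ = 59/204 + 2·5/12 = 229/204 > 1 (supercritical), so q < 1. The extinction probability is the smaller root: q = (5/17)/(5/12) = 12/17.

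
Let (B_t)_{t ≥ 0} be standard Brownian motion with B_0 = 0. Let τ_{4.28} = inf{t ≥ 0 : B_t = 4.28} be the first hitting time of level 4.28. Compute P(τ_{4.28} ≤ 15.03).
P(τ_{4.28} ≤ 15.03) = 2(1 − Φ(4.28/√15.03)) = 2(1 − Φ(1.1040)) ≈ 0.2696

By the reflection principle for standard BM, P(τ_b ≤ t) = 2 · P(B_t ≥ b). Since B_t ~ N(0, t), P(B_t ≥ 4.28) = 1 − Φ(4.28/√t) = 1 − Φ(4.28/√15.03) = 1 − Φ(1.1040) ≈ 0.13480. Doubling: P(τ_{4.28} ≤ 15.03) ≈ 2 · 0.13480 = 0.26960 ≈ 0.2696.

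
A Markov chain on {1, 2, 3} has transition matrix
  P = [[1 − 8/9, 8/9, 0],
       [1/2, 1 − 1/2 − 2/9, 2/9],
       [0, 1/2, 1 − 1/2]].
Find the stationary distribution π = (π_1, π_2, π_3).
π = (81/289, 144/289, 64/289)

This is a birth-death chain on three states, which satisfies detailed balance: π_1 · P_{12} = π_2 · P_{21} and π_2 · P_{23} = π_3 · P_{32}.
From π_1 · 8/9 = π_2 · 1/2: π_2/π_1 = (8/9)/(1/2) = 16/9.
From π_2 · 2/9 = π_3 · 1/2: π_3/π_2 = (2/9)/(1/2) = 4/9.
Take π_1 proportional to 1; then unnormalized π = (1, 16/9, 64/81). Normalize by dividing by the sum 289/81:
  π = (81/289, 144/289, 64/289).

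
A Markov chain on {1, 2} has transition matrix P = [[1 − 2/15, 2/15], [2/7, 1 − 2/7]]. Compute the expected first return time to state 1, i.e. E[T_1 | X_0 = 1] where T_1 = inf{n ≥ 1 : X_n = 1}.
E[T_1 | X_0 = 1] = 1/π_1 = 22/15

For an irreducible recurrent Markov chain with stationary distribution π, E[T_i | X_0 = i] = 1/π_i (Kac's formula). Here π_1 = (2/7)/(2/15 + 2/7) = (2/7)/(44/105) = 15/22, so E[T_1 | X_0 = 1] = 1/π_1 = (2/15 + 2/7)/(2/7) = (44/105)/(2/7) = 22/15.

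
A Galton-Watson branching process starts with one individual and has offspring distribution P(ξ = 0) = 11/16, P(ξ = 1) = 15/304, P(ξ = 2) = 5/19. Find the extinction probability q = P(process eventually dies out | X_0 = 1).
q = 1

Mean offspring μ = 0·11/16 + 1·15/304 + 2·5/19 = 175/304 ≤ 1. For μ ≤ 1 with offspring not concentrated at 1, the Galton-Watson process goes extinct almost surely, so q = 1.
(Algebraic check: The pgf is f(s) = 11/16 + 15/304·s + 5/19·s². The extinction probability q is the smallest fixed point of f in [0, 1]. Setting s = f(s):
  5/19·s² + (15/304 − 1)·s + 11/16 = 0
  5/19·s² − (11/16 + 5/19)·s + 11/16 = 0
which factors as (s − 1)·(5/19·s − 11/16) = 0, giving roots s = 1 and s = (11/16)/(5/19) = 209/80. Since 209/80 ≥ 1, the smallest root in [0, 1] is s = 1.)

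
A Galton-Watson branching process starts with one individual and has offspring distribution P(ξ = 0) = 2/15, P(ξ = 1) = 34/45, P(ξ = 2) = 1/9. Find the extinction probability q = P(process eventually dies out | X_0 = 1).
q = 1

Mean offspring μ = 0·2/15 + 1·34/45 + 2·1/9 = 44/45 ≤ 1. For μ ≤ 1 with offspring not concentrated at 1, the Galton-Watson process goes extinct almost surely, so q = 1.
(Algebraic check: The pgf is f(s) = 2/15 + 34/45·s + 1/9·s². The extinction probability q is the smallest fixed point of f in [0, 1]. Setting s = f(s):
  1/9·s² + (34/45 − 1)·s + 2/15 = 0
  1/9·s² − (2/15 + 1/9)·s + 2/15 = 0
which factors as (s − 1)·(1/9·s − 2/15) = 0, giving roots s = 1 and s = (2/15)/(1/9) = 6/5. Since 6/5 ≥ 1, the smallest root in [0, 1] is s = 1.)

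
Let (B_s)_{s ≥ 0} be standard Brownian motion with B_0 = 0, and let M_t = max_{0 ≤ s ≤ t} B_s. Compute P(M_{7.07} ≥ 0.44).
P(M_{7.07} ≥ 0.44) = 2·P(B_{7.07} ≥ 0.44) = 2(1 − Φ(0.44/√7.07)) ≈ 0.8686

By the reflection principle for Brownian motion, P(M_t ≥ a) = 2 · P(B_t ≥ a) for a ≥ 0. Since B_t ~ N(0, t), P(B_t ≥ 0.44) = 1 − Φ(0.44/√t) = 1 − Φ(0.44/√7.07) = 1 − Φ(0.1655). So
  P(M_{7.07} ≥ 0.44) = 2(1 − Φ(0.1655)) ≈ 0.8686.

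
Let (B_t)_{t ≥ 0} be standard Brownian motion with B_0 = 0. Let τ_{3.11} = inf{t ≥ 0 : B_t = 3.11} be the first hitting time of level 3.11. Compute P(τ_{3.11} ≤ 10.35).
P(τ_{3.11} ≤ 10.35) = 2(1 − Φ(3.11/√10.35)) = 2(1 − Φ(0.9667)) ≈ 0.3337

By the reflection principle for standard BM, P(τ_b ≤ t) = 2 · P(B_t ≥ b). Since B_t ~ N(0, t), P(B_t ≥ 3.11) = 1 − Φ(3.11/√t) = 1 − Φ(3.11/√10.35) = 1 − Φ(0.9667) ≈ 0.16685. Doubling: P(τ_{3.11} ≤ 10.35) ≈ 2 · 0.16685 = 0.33370 ≈ 0.3337.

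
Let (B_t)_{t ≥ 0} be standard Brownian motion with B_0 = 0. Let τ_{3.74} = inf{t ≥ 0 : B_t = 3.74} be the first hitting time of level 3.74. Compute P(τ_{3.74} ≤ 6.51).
P(τ_{3.74} ≤ 6.51) = 2(1 − Φ(3.74/√6.51)) = 2(1 − Φ(1.4658)) ≈ 0.1427

By the reflection principle for standard BM, P(τ_b ≤ t) = 2 · P(B_t ≥ b). Since B_t ~ N(0, t), P(B_t ≥ 3.74) = 1 − Φ(3.74/√t) = 1 − Φ(3.74/√6.51) = 1 − Φ(1.4658) ≈ 0.07135. Doubling: P(τ_{3.74} ≤ 6.51) ≈ 2 · 0.07135 = 0.14270 ≈ 0.1427.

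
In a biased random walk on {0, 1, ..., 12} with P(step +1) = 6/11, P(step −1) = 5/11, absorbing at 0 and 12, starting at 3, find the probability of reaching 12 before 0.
P(hit 12 before 0) = (1 − (5/6)^3) / (1 − (5/6)^12) = 10077696/21237821

Let u_k denote P(reach 12 before 0 | start at k). Boundary: u_0 = 0, u_12 = 1. Recurrence: u_k = 6/11·u_{k+1} + 5/11·u_{k-1} for 1 ≤ k ≤ 11. Try u_k = A + B·r^k with r = q/p = (5/11)/(6/11) = 5/6. Substitution satisfies the recurrence; boundary conditions give:
  u_k = (1 − r^k) / (1 − r^N) = (1 − (5/6)^3) / (1 − (5/6)^12) = 10077696/21237821.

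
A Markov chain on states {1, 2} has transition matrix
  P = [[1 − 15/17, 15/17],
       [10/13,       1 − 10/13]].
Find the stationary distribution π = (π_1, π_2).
π_1 = 34/73, π_2 = 39/73

Solve πP = π with π_1 + π_2 = 1. From πP = π: π_1 · (1 − 15/17) + π_2 · 10/13 = π_1 ⇒ π_2 · 10/13 = π_1 · 15/17 ⇒ π_2/π_1 = (15/17)/(10/13) = 39/34. Together with π_1 + π_2 = 1:
  π_1 = (10/13)/(15/17 + 10/13) = (10/13)/(365/221) = 34/73,
  π_2 = (15/17)/(15/17 + 10/13) = (15/17)/(365/221) = 39/73.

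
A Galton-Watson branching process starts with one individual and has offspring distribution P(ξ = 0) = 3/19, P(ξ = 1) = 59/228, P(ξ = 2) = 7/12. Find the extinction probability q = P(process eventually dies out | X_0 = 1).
q = 36/133

The pgf is f(s) = 3/19 + 59/228·s + 7/12·s². The extinction probability q is the smallest fixed point of f in [0, 1]. Setting s = f(s):
  7/12·s² + (59/228 − 1)·s + 3/19 = 0
  7/12·s² − (3/19 + 7/12)·s + 3/19 = 0
which factors as (s − 1)·(7/12·s − 3/19) = 0, giving roots s = 1 and s = (3/19)/(7/12) = 36/133.
Mean offspring μ = 59/228 + 2·7/12 = 325/228 > 1 (supercritical), so q < 1. The extinction probability is the smaller root: q = (3/19)/(7/12) = 36/133.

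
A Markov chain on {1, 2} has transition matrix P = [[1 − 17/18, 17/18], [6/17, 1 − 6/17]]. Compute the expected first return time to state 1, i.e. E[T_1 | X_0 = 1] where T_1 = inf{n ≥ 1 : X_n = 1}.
E[T_1 | X_0 = 1] = 1/π_1 = 397/108

For an irreducible recurrent Markov chain with stationary distribution π, E[T_i | X_0 = i] = 1/π_i (Kac's formula). Here π_1 = (6/17)/(17/18 + 6/17) = (6/17)/(397/306) = 108/397, so E[T_1 | X_0 = 1] = 1/π_1 = (17/18 + 6/17)/(6/17) = (397/306)/(6/17) = 397/108.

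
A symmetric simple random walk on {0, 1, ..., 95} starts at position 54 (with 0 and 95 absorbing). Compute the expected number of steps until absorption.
E[τ | X_0 = 54] = 2214

Let v_k = E[τ | X_0 = k]. Boundary: v_0 = v_95 = 0. Recurrence: v_k = 1 + (v_{k-1} + v_{k+1})/2 for 1 ≤ k ≤ 94. The particular solution to v_k − (v_{k-1} + v_{k+1})/2 = 1 is v_k = −k^2. Adding homogeneous solution A + B k and matching boundaries gives v_k = k (95 − k). Substituting k = 54: v_54 = 54 · 41 = 2214.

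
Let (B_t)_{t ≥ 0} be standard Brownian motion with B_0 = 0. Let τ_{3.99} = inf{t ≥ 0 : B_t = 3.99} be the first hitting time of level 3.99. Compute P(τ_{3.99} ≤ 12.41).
P(τ_{3.99} ≤ 12.41) = 2(1 − Φ(3.99/√12.41)) = 2(1 − Φ(1.1326)) ≈ 0.2574

By the reflection principle for standard BM, P(τ_b ≤ t) = 2 · P(B_t ≥ b). Since B_t ~ N(0, t), P(B_t ≥ 3.99) = 1 − Φ(3.99/√t) = 1 − Φ(3.99/√12.41) = 1 − Φ(1.1326) ≈ 0.12869. Doubling: P(τ_{3.99} ≤ 12.41) ≈ 2 · 0.12869 = 0.25738 ≈ 0.2574.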